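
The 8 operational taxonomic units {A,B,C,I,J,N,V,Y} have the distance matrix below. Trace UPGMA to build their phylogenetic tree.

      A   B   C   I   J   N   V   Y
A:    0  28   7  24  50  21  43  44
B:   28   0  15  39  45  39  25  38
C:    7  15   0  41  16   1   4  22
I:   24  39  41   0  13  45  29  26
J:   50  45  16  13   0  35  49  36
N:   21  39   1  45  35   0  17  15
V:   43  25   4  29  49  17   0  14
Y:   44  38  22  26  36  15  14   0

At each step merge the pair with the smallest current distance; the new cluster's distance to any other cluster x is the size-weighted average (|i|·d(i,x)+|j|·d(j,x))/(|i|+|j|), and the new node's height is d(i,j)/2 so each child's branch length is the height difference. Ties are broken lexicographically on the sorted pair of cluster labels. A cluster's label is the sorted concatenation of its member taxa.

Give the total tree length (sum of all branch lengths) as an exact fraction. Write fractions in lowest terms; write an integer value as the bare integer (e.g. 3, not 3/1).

iteration 1: select C,N (d=1); attach at lengths (1/2, 1/2); label the merged cluster CN
  updated: d(A,CN)=14, d(B,CN)=27, d(CN,I)=43, d(CN,J)=51/2, d(CN,V)=21/2, d(CN,Y)=37/2
iteration 2: select CN,V (d=21/2); attach at lengths (19/4, 21/4); label the merged cluster CNV
  updated: d(A,CNV)=71/3, d(B,CNV)=79/3, d(CNV,I)=115/3, d(CNV,J)=100/3, d(CNV,Y)=17
iteration 3: select I,J (d=13); attach at lengths (13/2, 13/2); label the merged cluster IJ
  updated: d(A,IJ)=37, d(B,IJ)=42, d(CNV,IJ)=215/6, d(IJ,Y)=31
iteration 4: select CNV,Y (d=17); attach at lengths (13/4, 17/2); label the merged cluster CNVY
  updated: d(A,CNVY)=115/4, d(B,CNVY)=117/4, d(CNVY,IJ)=277/8
iteration 5: select A,B (d=28); attach at lengths (14, 14); label the merged cluster AB
  updated: d(AB,CNVY)=29, d(AB,IJ)=79/2
iteration 6: select AB,CNVY (d=29); attach at lengths (1/2, 6); label the merged cluster ABCNVY
  updated: d(ABCNVY,IJ)=145/4
iteration 7: select ABCNVY,IJ (d=145/4); attach at lengths (29/8, 93/8); label the merged cluster ABCIJNVY
final tree: (((A:14,B:14):1/2,(((C:1/2,N:1/2):19/4,V:21/4):13/4,Y:17/2):6):29/8,(I:13/2,J:13/2):93/8)
total length: 171/2

171/2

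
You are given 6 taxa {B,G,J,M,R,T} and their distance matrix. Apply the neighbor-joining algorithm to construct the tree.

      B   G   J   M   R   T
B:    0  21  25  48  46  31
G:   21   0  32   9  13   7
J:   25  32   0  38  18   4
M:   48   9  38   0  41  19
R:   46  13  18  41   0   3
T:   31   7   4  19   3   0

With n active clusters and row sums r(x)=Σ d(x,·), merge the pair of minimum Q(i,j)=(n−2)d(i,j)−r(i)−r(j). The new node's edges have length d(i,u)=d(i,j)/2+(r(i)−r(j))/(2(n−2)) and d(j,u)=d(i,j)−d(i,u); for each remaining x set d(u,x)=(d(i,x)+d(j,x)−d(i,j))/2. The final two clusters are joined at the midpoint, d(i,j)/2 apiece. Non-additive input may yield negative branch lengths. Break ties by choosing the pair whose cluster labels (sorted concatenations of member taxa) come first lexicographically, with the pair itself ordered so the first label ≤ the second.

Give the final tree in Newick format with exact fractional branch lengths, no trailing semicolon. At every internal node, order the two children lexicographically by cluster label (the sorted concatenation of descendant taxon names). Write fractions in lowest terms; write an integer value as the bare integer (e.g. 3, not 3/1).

((((B:259/12,J:41/12):29/4,(G:-37/8,M:109/8):21/2):7/2,R:69/8):-45/16,T:-45/16)

1. join G+M (d=9, Q=-201) ⇒ GM; edges |G|=-37/8, |M|=109/8
  updated: d(B,GM)=30, d(GM,J)=61/2, d(GM,R)=45/2, d(GM,T)=17/2
2. join B+J (d=25, Q=-269/2) ⇒ BJ; edges |B|=259/12, |J|=41/12
  updated: d(BJ,GM)=71/4, d(BJ,R)=39/2, d(BJ,T)=5
3. join BJ+GM (d=71/4, Q=-111/2) ⇒ BGJM; edges |BJ|=29/4, |GM|=21/2
  updated: d(BGJM,R)=97/8, d(BGJM,T)=-17/8
4. join BGJM+R (d=97/8, Q=-13) ⇒ BGJMR; edges |BGJM|=7/2, |R|=69/8
  updated: d(BGJMR,T)=-45/8
5. join BGJMR+T (d=-45/8) ⇒ BGJMRT; edges |BGJMR|=-45/16, |T|=-45/16
final tree: ((((B:259/12,J:41/12):29/4,(G:-37/8,M:109/8):21/2):7/2,R:69/8):-45/16,T:-45/16)
total length: 233/4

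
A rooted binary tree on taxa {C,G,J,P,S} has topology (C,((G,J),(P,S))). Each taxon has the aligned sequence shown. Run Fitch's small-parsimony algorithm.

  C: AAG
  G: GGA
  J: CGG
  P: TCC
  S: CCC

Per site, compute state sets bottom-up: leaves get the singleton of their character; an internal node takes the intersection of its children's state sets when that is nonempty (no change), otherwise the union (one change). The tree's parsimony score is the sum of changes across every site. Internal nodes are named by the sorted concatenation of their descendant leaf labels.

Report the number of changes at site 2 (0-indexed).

2

[col 0] GJ: children G:{G}, J:{C} ∪→ {C,G}; cost 1
[col 0] PS: children P:{T}, S:{C} ∪→ {C,T}; cost 1
[col 0] GJPS: children GJ:{C,G}, PS:{C,T} ∩→ {C}; cost 0
[col 0] CGJPS: children C:{A}, GJPS:{C} ∪→ {A,C}; cost 1
[col 1] GJ: children G:{G}, J:{G} ∩→ {G}; cost 0
[col 1] PS: children P:{C}, S:{C} ∩→ {C}; cost 0
[col 1] GJPS: children GJ:{G}, PS:{C} ∪→ {C,G}; cost 1
[col 1] CGJPS: children C:{A}, GJPS:{C,G} ∪→ {A,C,G}; cost 1
[col 2] GJ: children G:{A}, J:{G} ∪→ {A,G}; cost 1
[col 2] PS: children P:{C}, S:{C} ∩→ {C}; cost 0
[col 2] GJPS: children GJ:{A,G}, PS:{C} ∪→ {A,C,G}; cost 1
[col 2] CGJPS: children C:{G}, GJPS:{A,C,G} ∩→ {G}; cost 0
per-site changes: [3, 2, 2]; total = 7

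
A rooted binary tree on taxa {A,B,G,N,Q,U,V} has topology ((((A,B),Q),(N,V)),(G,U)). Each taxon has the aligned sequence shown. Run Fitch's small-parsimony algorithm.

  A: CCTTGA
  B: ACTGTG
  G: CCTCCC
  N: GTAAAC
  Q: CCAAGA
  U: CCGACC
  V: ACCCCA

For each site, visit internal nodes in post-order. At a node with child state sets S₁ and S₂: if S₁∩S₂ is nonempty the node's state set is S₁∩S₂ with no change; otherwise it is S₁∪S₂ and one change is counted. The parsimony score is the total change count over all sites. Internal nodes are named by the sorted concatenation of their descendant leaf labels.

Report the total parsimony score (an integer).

18

site 0, node AB: A={C} ∪ B={A} → {A,C} (+1)
site 0, node ABQ: AB={A,C} ∩ Q={C} → {C} (+0)
site 0, node NV: N={G} ∪ V={A} → {A,G} (+1)
site 0, node ABNQV: ABQ={C} ∪ NV={A,G} → {A,C,G} (+1)
site 0, node GU: G={C} ∩ U={C} → {C} (+0)
site 0, node ABGNQUV: ABNQV={A,C,G} ∩ GU={C} → {C} (+0)
site 1, node AB: A={C} ∩ B={C} → {C} (+0)
site 1, node ABQ: AB={C} ∩ Q={C} → {C} (+0)
site 1, node NV: N={T} ∪ V={C} → {C,T} (+1)
site 1, node ABNQV: ABQ={C} ∩ NV={C,T} → {C} (+0)
site 1, node GU: G={C} ∩ U={C} → {C} (+0)
site 1, node ABGNQUV: ABNQV={C} ∩ GU={C} → {C} (+0)
site 2, node AB: A={T} ∩ B={T} → {T} (+0)
site 2, node ABQ: AB={T} ∪ Q={A} → {A,T} (+1)
site 2, node NV: N={A} ∪ V={C} → {A,C} (+1)
site 2, node ABNQV: ABQ={A,T} ∩ NV={A,C} → {A} (+0)
site 2, node GU: G={T} ∪ U={G} → {G,T} (+1)
site 2, node ABGNQUV: ABNQV={A} ∪ GU={G,T} → {A,G,T} (+1)
site 3, node AB: A={T} ∪ B={G} → {G,T} (+1)
site 3, node ABQ: AB={G,T} ∪ Q={A} → {A,G,T} (+1)
site 3, node NV: N={A} ∪ V={C} → {A,C} (+1)
site 3, node ABNQV: ABQ={A,G,T} ∩ NV={A,C} → {A} (+0)
site 3, node GU: G={C} ∪ U={A} → {A,C} (+1)
site 3, node ABGNQUV: ABNQV={A} ∩ GU={A,C} → {A} (+0)
site 4, node AB: A={G} ∪ B={T} → {G,T} (+1)
site 4, node ABQ: AB={G,T} ∩ Q={G} → {G} (+0)
site 4, node NV: N={A} ∪ V={C} → {A,C} (+1)
site 4, node ABNQV: ABQ={G} ∪ NV={A,C} → {A,C,G} (+1)
site 4, node GU: G={C} ∩ U={C} → {C} (+0)
site 4, node ABGNQUV: ABNQV={A,C,G} ∩ GU={C} → {C} (+0)
site 5, node AB: A={A} ∪ B={G} → {A,G} (+1)
site 5, node ABQ: AB={A,G} ∩ Q={A} → {A} (+0)
site 5, node NV: N={C} ∪ V={A} → {A,C} (+1)
site 5, node ABNQV: ABQ={A} ∩ NV={A,C} → {A} (+0)
site 5, node GU: G={C} ∩ U={C} → {C} (+0)
site 5, node ABGNQUV: ABNQV={A} ∪ GU={C} → {A,C} (+1)
per-site changes: [3, 1, 4, 4, 3, 3]; total = 18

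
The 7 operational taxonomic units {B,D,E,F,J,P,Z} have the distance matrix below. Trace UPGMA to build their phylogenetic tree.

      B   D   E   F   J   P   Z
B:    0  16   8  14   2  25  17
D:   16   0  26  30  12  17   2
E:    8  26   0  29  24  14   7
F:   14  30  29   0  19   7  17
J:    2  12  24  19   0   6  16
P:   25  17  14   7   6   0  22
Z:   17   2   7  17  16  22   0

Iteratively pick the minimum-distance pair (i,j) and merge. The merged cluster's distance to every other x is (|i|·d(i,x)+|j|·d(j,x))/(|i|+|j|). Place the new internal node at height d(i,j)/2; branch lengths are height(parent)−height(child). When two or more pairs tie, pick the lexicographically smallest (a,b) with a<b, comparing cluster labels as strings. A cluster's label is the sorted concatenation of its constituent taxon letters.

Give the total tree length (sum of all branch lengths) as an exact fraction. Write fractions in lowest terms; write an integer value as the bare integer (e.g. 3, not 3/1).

811/20

iteration 1: select B,J (d=2); attach at lengths (1, 1); label the merged cluster BJ
  updated: d(BJ,D)=14, d(BJ,E)=16, d(BJ,F)=33/2, d(BJ,P)=31/2, d(BJ,Z)=33/2
iteration 2: select D,Z (d=2); attach at lengths (1, 1); label the merged cluster DZ
  updated: d(BJ,DZ)=61/4, d(DZ,E)=33/2, d(DZ,F)=47/2, d(DZ,P)=39/2
iteration 3: select F,P (d=7); attach at lengths (7/2, 7/2); label the merged cluster FP
  updated: d(BJ,FP)=16, d(DZ,FP)=43/2, d(E,FP)=43/2
iteration 4: select BJ,DZ (d=61/4); attach at lengths (53/8, 53/8); label the merged cluster BDJZ
  updated: d(BDJZ,E)=65/4, d(BDJZ,FP)=75/4
iteration 5: select BDJZ,E (d=65/4); attach at lengths (1/2, 65/8); label the merged cluster BDEJZ
  updated: d(BDEJZ,FP)=193/10
iteration 6: select BDEJZ,FP (d=193/10); attach at lengths (61/40, 123/20); label the merged cluster BDEFJPZ
final tree: ((((B:1,J:1):53/8,(D:1,Z:1):53/8):1/2,E:65/8):61/40,(F:7/2,P:7/2):123/20)
total length: 811/20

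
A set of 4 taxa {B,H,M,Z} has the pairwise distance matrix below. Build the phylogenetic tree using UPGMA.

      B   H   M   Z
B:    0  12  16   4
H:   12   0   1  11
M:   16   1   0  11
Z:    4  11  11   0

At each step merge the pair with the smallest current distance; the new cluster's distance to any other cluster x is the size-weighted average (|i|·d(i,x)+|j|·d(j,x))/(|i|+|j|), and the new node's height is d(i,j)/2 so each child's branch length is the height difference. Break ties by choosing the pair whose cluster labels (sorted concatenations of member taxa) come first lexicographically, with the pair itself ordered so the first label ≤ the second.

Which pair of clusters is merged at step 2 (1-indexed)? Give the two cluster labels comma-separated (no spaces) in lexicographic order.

iteration 1: select H,M (d=1); attach at lengths (1/2, 1/2); label the merged cluster HM
  updated: d(B,HM)=14, d(HM,Z)=11
iteration 2: select B,Z (d=4); attach at lengths (2, 2); label the merged cluster BZ
  updated: d(BZ,HM)=25/2
iteration 3: select BZ,HM (d=25/2); attach at lengths (17/4, 23/4); label the merged cluster BHMZ
final tree: ((B:2,Z:2):17/4,(H:1/2,M:1/2):23/4)
total length: 15

B,Z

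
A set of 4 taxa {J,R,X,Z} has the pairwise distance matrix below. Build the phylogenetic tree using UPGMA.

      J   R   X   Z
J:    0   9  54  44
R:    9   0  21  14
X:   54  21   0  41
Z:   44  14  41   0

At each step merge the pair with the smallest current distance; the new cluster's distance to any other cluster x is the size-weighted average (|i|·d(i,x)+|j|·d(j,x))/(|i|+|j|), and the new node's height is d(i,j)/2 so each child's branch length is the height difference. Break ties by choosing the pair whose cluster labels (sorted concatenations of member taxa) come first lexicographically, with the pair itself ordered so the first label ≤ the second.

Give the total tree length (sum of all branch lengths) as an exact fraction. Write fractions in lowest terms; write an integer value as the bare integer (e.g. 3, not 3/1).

173/3

step 1: merge (J,R) at d=9; branch lengths J→9/2, R→9/2; new cluster JR
  updated: d(JR,X)=75/2, d(JR,Z)=29
step 2: merge (JR,Z) at d=29; branch lengths JR→10, Z→29/2; new cluster JRZ
  updated: d(JRZ,X)=116/3
step 3: merge (JRZ,X) at d=116/3; branch lengths JRZ→29/6, X→58/3; new cluster JRXZ
final tree: (((J:9/2,R:9/2):10,Z:29/2):29/6,X:58/3)
total length: 173/3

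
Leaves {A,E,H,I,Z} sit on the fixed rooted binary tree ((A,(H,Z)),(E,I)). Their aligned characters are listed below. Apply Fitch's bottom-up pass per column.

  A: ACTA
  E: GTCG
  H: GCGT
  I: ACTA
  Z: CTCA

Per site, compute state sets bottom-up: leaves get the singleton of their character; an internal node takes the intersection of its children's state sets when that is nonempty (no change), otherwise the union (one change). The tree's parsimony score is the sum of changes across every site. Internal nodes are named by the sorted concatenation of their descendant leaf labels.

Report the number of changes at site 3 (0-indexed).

[col 0] HZ: children H:{G}, Z:{C} ∪→ {C,G}; cost 1
[col 0] AHZ: children A:{A}, HZ:{C,G} ∪→ {A,C,G}; cost 1
[col 0] EI: children E:{G}, I:{A} ∪→ {A,G}; cost 1
[col 0] AEHIZ: children AHZ:{A,C,G}, EI:{A,G} ∩→ {A,G}; cost 0
[col 1] HZ: children H:{C}, Z:{T} ∪→ {C,T}; cost 1
[col 1] AHZ: children A:{C}, HZ:{C,T} ∩→ {C}; cost 0
[col 1] EI: children E:{T}, I:{C} ∪→ {C,T}; cost 1
[col 1] AEHIZ: children AHZ:{C}, EI:{C,T} ∩→ {C}; cost 0
[col 2] HZ: children H:{G}, Z:{C} ∪→ {C,G}; cost 1
[col 2] AHZ: children A:{T}, HZ:{C,G} ∪→ {C,G,T}; cost 1
[col 2] EI: children E:{C}, I:{T} ∪→ {C,T}; cost 1
[col 2] AEHIZ: children AHZ:{C,G,T}, EI:{C,T} ∩→ {C,T}; cost 0
[col 3] HZ: children H:{T}, Z:{A} ∪→ {A,T}; cost 1
[col 3] AHZ: children A:{A}, HZ:{A,T} ∩→ {A}; cost 0
[col 3] EI: children E:{G}, I:{A} ∪→ {A,G}; cost 1
[col 3] AEHIZ: children AHZ:{A}, EI:{A,G} ∩→ {A}; cost 0
per-site changes: [3, 2, 3, 2]; total = 10

2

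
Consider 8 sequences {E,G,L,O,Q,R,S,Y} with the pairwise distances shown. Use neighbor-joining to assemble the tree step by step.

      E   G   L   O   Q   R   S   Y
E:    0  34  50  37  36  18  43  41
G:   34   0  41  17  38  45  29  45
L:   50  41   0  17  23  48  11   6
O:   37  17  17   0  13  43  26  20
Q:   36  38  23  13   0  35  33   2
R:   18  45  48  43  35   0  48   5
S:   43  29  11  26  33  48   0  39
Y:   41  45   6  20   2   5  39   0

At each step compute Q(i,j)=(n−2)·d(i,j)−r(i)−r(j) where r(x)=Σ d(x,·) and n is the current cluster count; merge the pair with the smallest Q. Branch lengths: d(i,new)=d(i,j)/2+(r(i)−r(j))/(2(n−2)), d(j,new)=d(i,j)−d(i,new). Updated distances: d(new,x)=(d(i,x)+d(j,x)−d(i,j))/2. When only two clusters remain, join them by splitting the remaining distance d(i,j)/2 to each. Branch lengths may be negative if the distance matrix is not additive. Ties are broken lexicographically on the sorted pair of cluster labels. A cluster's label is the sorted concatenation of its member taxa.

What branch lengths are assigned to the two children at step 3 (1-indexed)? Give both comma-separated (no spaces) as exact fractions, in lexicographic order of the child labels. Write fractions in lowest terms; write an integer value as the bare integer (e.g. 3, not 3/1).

3/2,1/2

iteration 1: select E,R (d=18, Q=-393); attach at lengths (125/12, 91/12); label the merged cluster ER
  updated: d(ER,G)=61/2, d(ER,L)=40, d(ER,O)=31, d(ER,Q)=53/2, d(ER,S)=73/2, d(ER,Y)=14
iteration 2: select L,S (d=11, Q=-515/2); attach at lengths (37/20, 183/20); label the merged cluster LS
  updated: d(ER,LS)=131/4, d(G,LS)=59/2, d(LS,O)=16, d(LS,Q)=45/2, d(LS,Y)=17
iteration 3: select Q,Y (d=2, Q=-192); attach at lengths (3/2, 1/2); label the merged cluster QY
  updated: d(ER,QY)=77/4, d(G,QY)=81/2, d(LS,QY)=75/4, d(O,QY)=31/2
iteration 4: select ER,QY (d=77/4, Q=-599/4); attach at lengths (103/8, 51/8); label the merged cluster EQRY
  updated: d(EQRY,G)=207/8, d(EQRY,LS)=129/8, d(EQRY,O)=109/8
iteration 5: select EQRY,LS (d=129/8, Q=-85); attach at lengths (105/16, 153/16); label the merged cluster ELQRSY
  updated: d(ELQRSY,G)=157/8, d(ELQRSY,O)=27/4
iteration 6: select ELQRSY,G (d=157/8, Q=-347/8); attach at lengths (75/16, 239/16); label the merged cluster EGLQRSY
  updated: d(EGLQRSY,O)=33/16
iteration 7: select EGLQRSY,O (d=33/16); attach at lengths (33/32, 33/32); label the merged cluster EGLOQRSY
final tree: (((((E:125/12,R:91/12):103/8,(Q:3/2,Y:1/2):51/8):105/16,(L:37/20,S:183/20):153/16):75/16,G:239/16):33/32,O:33/32)
total length: 1409/16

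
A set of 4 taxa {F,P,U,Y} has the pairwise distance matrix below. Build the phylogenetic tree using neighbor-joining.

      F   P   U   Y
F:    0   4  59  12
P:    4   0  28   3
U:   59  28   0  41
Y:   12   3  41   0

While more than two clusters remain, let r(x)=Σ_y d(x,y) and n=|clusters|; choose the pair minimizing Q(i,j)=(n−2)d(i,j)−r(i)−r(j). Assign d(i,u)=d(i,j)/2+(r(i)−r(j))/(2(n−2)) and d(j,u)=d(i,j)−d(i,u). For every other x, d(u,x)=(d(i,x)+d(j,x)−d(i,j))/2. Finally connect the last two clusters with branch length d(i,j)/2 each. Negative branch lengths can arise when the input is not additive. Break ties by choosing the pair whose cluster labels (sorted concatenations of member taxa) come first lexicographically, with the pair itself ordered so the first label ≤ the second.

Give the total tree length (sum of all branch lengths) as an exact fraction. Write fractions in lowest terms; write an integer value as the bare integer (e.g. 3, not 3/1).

1. join F+Y (d=12, Q=-107) ⇒ FY; edges |F|=43/4, |Y|=5/4
  updated: d(FY,P)=-5/2, d(FY,U)=44
2. join FY+P (d=-5/2, Q=-139/2) ⇒ FPY; edges |FY|=27/4, |P|=-37/4
  updated: d(FPY,U)=149/4
3. join FPY+U (d=149/4) ⇒ FPUY; edges |FPY|=149/8, |U|=149/8
final tree: (((F:43/4,Y:5/4):27/4,P:-37/4):149/8,U:149/8)
total length: 187/4

187/4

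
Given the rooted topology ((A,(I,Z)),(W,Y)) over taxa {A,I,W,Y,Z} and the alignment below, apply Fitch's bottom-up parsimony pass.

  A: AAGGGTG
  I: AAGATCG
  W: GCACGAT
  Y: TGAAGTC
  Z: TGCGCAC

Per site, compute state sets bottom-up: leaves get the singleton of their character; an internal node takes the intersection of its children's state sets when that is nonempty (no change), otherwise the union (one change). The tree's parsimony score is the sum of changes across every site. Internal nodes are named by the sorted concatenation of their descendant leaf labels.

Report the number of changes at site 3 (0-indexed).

3

IZ@0: {A} ∪ {T} = {A,T} (union, +1)
AIZ@0: {A} ∩ {A,T} = {A} (intersection, +0)
WY@0: {G} ∪ {T} = {G,T} (union, +1)
AIWYZ@0: {A} ∪ {G,T} = {A,G,T} (union, +1)
IZ@1: {A} ∪ {G} = {A,G} (union, +1)
AIZ@1: {A} ∩ {A,G} = {A} (intersection, +0)
WY@1: {C} ∪ {G} = {C,G} (union, +1)
AIWYZ@1: {A} ∪ {C,G} = {A,C,G} (union, +1)
IZ@2: {G} ∪ {C} = {C,G} (union, +1)
AIZ@2: {G} ∩ {C,G} = {G} (intersection, +0)
WY@2: {A} ∩ {A} = {A} (intersection, +0)
AIWYZ@2: {G} ∪ {A} = {A,G} (union, +1)
IZ@3: {A} ∪ {G} = {A,G} (union, +1)
AIZ@3: {G} ∩ {A,G} = {G} (intersection, +0)
WY@3: {C} ∪ {A} = {A,C} (union, +1)
AIWYZ@3: {G} ∪ {A,C} = {A,C,G} (union, +1)
IZ@4: {T} ∪ {C} = {C,T} (union, +1)
AIZ@4: {G} ∪ {C,T} = {C,G,T} (union, +1)
WY@4: {G} ∩ {G} = {G} (intersection, +0)
AIWYZ@4: {C,G,T} ∩ {G} = {G} (intersection, +0)
IZ@5: {C} ∪ {A} = {A,C} (union, +1)
AIZ@5: {T} ∪ {A,C} = {A,C,T} (union, +1)
WY@5: {A} ∪ {T} = {A,T} (union, +1)
AIWYZ@5: {A,C,T} ∩ {A,T} = {A,T} (intersection, +0)
IZ@6: {G} ∪ {C} = {C,G} (union, +1)
AIZ@6: {G} ∩ {C,G} = {G} (intersection, +0)
WY@6: {T} ∪ {C} = {C,T} (union, +1)
AIWYZ@6: {G} ∪ {C,T} = {C,G,T} (union, +1)
per-site changes: [3, 3, 2, 3, 2, 3, 3]; total = 19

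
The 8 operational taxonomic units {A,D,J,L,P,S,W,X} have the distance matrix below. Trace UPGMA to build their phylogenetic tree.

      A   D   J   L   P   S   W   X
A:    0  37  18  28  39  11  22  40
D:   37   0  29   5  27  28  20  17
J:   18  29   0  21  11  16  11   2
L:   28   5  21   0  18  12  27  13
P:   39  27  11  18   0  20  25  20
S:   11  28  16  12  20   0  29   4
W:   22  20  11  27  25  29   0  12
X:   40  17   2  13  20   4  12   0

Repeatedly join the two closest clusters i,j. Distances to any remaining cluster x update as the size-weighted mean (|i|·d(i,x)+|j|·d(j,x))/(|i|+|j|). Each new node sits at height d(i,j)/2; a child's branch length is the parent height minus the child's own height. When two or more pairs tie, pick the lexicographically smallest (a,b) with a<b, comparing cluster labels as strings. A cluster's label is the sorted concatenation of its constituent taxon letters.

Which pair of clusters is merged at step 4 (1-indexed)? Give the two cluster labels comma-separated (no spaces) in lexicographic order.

JSX,P

step 1: merge (J,X) at d=2; branch lengths J→1, X→1; new cluster JX
  updated: d(A,JX)=29, d(D,JX)=23, d(JX,L)=17, d(JX,P)=31/2, d(JX,S)=10, d(JX,W)=23/2
step 2: merge (D,L) at d=5; branch lengths D→5/2, L→5/2; new cluster DL
  updated: d(A,DL)=65/2, d(DL,JX)=20, d(DL,P)=45/2, d(DL,S)=20, d(DL,W)=47/2
step 3: merge (JX,S) at d=10; branch lengths JX→4, S→5; new cluster JSX
  updated: d(A,JSX)=23, d(DL,JSX)=20, d(JSX,P)=17, d(JSX,W)=52/3
step 4: merge (JSX,P) at d=17; branch lengths JSX→7/2, P→17/2; new cluster JPSX
  updated: d(A,JPSX)=27, d(DL,JPSX)=165/8, d(JPSX,W)=77/4
step 5: merge (JPSX,W) at d=77/4; branch lengths JPSX→9/8, W→77/8; new cluster JPSWX
  updated: d(A,JPSWX)=26, d(DL,JPSWX)=106/5
step 6: merge (DL,JPSWX) at d=106/5; branch lengths DL→81/10, JPSWX→39/40; new cluster DJLPSWX
  updated: d(A,DJLPSWX)=195/7
step 7: merge (A,DJLPSWX) at d=195/7; branch lengths A→195/14, DJLPSWX→233/70; new cluster ADJLPSWX
final tree: (A:195/14,((D:5/2,L:5/2):81/10,((((J:1,X:1):4,S:5):7/2,P:17/2):9/8,W:77/8):39/40):233/70)
total length: 18223/280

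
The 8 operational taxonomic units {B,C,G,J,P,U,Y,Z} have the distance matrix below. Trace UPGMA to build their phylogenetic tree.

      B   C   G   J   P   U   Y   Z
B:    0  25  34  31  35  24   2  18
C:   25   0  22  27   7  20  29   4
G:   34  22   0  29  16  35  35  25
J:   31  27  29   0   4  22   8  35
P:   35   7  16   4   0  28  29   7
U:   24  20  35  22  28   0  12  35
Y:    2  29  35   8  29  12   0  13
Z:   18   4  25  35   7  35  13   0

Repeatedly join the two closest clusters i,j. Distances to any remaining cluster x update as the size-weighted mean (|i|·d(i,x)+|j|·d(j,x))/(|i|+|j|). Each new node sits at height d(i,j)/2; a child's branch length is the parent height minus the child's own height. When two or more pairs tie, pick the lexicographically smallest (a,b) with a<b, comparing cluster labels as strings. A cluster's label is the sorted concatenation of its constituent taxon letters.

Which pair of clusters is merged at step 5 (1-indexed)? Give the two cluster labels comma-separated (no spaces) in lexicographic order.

CZ,JP

iteration 1: select B,Y (d=2); attach at lengths (1, 1); label the merged cluster BY
  updated: d(BY,C)=27, d(BY,G)=69/2, d(BY,J)=39/2, d(BY,P)=32, d(BY,U)=18, d(BY,Z)=31/2
iteration 2: select C,Z (d=4); attach at lengths (2, 2); label the merged cluster CZ
  updated: d(BY,CZ)=85/4, d(CZ,G)=47/2, d(CZ,J)=31, d(CZ,P)=7, d(CZ,U)=55/2
iteration 3: select J,P (d=4); attach at lengths (2, 2); label the merged cluster JP
  updated: d(BY,JP)=103/4, d(CZ,JP)=19, d(G,JP)=45/2, d(JP,U)=25
iteration 4: select BY,U (d=18); attach at lengths (8, 9); label the merged cluster BUY
  updated: d(BUY,CZ)=70/3, d(BUY,G)=104/3, d(BUY,JP)=51/2
iteration 5: select CZ,JP (d=19); attach at lengths (15/2, 15/2); label the merged cluster CJPZ
  updated: d(BUY,CJPZ)=293/12, d(CJPZ,G)=23
iteration 6: select CJPZ,G (d=23); attach at lengths (2, 23/2); label the merged cluster CGJPZ
  updated: d(BUY,CGJPZ)=397/15
iteration 7: select BUY,CGJPZ (d=397/15); attach at lengths (127/30, 26/15); label the merged cluster BCGJPUYZ
final tree: (((B:1,Y:1):8,U:9):127/30,(((C:2,Z:2):15/2,(J:2,P:2):15/2):2,G:23/2):26/15)
total length: 922/15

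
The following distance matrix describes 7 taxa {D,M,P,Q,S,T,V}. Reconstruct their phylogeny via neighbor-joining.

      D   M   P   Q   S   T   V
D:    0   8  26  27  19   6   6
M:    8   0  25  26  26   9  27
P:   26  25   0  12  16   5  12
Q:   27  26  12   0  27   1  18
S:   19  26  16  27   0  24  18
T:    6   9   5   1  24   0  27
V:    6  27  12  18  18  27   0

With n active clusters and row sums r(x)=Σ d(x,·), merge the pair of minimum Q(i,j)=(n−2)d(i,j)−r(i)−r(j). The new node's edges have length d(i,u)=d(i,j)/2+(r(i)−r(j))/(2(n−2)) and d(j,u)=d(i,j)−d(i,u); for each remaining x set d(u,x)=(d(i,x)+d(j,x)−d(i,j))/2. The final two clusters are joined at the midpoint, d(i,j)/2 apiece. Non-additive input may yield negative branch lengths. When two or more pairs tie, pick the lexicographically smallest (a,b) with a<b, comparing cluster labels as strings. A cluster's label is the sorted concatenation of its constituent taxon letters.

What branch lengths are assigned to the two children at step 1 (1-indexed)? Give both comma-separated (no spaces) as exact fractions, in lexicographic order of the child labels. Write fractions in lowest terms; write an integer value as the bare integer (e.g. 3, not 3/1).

22/5,-17/5

iteration 1: select Q,T (d=1, Q=-178); attach at lengths (22/5, -17/5); label the merged cluster QT
  updated: d(D,QT)=16, d(M,QT)=17, d(P,QT)=8, d(QT,S)=25, d(QT,V)=22
iteration 2: select D,M (d=8, Q=-146); attach at lengths (1/2, 15/2); label the merged cluster DM
  updated: d(DM,P)=43/2, d(DM,QT)=25/2, d(DM,S)=37/2, d(DM,V)=25/2
iteration 3: select P,QT (d=8, Q=-101); attach at lengths (7/3, 17/3); label the merged cluster PQT
  updated: d(DM,PQT)=13, d(PQT,S)=33/2, d(PQT,V)=13
iteration 4: select DM,V (d=25/2, Q=-125/2); attach at lengths (51/8, 49/8); label the merged cluster DMV
  updated: d(DMV,PQT)=27/4, d(DMV,S)=12
iteration 5: select DMV,PQT (d=27/4, Q=-141/4); attach at lengths (9/8, 45/8); label the merged cluster DMPQTV
  updated: d(DMPQTV,S)=87/8
iteration 6: select DMPQTV,S (d=87/8); attach at lengths (87/16, 87/16); label the merged cluster DMPQSTV
final tree: ((((D:1/2,M:15/2):51/8,V:49/8):9/8,(P:7/3,(Q:22/5,T:-17/5):17/3):45/8):87/16,S:87/16)
total length: 377/8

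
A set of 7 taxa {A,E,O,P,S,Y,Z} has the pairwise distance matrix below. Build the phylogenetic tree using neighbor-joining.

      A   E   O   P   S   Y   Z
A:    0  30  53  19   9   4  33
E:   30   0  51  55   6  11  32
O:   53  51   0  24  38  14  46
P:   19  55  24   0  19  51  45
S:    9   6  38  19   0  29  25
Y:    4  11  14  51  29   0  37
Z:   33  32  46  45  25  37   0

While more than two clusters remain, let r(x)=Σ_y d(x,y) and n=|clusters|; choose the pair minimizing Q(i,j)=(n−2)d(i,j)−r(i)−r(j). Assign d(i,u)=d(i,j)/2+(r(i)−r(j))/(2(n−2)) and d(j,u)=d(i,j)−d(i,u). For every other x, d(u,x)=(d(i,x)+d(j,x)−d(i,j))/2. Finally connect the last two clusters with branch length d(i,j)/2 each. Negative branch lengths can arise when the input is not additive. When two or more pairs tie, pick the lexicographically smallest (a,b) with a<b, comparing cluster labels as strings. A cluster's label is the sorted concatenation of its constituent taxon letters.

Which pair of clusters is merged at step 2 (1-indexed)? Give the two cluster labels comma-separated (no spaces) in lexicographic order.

step 1: merge (O,P) at d=24, Q=-319; branch lengths O→133/10, P→107/10; new cluster OP
  updated: d(A,OP)=24, d(E,OP)=41, d(OP,S)=33/2, d(OP,Y)=41/2, d(OP,Z)=67/2
step 2: merge (A,Y) at d=4, Q=-371/2; branch lengths A→29/16, Y→35/16; new cluster AY
  updated: d(AY,E)=37/2, d(AY,OP)=81/4, d(AY,S)=17, d(AY,Z)=33
step 3: merge (E,S) at d=6, Q=-144; branch lengths E→17/2, S→-5/2; new cluster ES
  updated: d(AY,ES)=59/4, d(ES,OP)=103/4, d(ES,Z)=51/2
step 4: merge (AY,OP) at d=81/4, Q=-107; branch lengths AY→29/4, OP→13; new cluster AOPY
  updated: d(AOPY,ES)=81/8, d(AOPY,Z)=185/8
step 5: merge (AOPY,ES) at d=81/8, Q=-235/4; branch lengths AOPY→31/8, ES→25/4; new cluster AEOPSY
  updated: d(AEOPSY,Z)=77/4
step 6: merge (AEOPSY,Z) at d=77/4; branch lengths AEOPSY→77/8, Z→77/8; new cluster AEOPSYZ
final tree: ((((A:29/16,Y:35/16):29/4,(O:133/10,P:107/10):13):31/8,(E:17/2,S:-5/2):25/4):77/8,Z:77/8)
total length: 669/8

A,Y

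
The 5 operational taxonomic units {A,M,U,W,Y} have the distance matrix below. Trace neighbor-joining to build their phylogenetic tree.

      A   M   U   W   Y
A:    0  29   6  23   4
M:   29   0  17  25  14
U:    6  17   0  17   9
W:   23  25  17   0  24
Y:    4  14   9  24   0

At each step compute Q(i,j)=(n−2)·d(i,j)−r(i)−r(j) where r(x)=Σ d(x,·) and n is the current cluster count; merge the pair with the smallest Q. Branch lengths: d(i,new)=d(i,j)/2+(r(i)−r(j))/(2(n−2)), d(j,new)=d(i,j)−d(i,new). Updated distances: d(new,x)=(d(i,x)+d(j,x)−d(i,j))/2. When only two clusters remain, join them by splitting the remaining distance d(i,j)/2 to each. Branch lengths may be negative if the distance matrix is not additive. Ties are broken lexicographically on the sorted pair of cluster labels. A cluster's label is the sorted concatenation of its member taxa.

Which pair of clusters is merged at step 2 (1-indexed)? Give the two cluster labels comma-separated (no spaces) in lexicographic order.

1. join A+Y (d=4, Q=-101) ⇒ AY; edges |A|=23/6, |Y|=1/6
  updated: d(AY,M)=39/2, d(AY,U)=11/2, d(AY,W)=43/2
2. join AY+U (d=11/2, Q=-75) ⇒ AUY; edges |AY|=9/2, |U|=1
  updated: d(AUY,M)=31/2, d(AUY,W)=33/2
3. join AUY+M (d=31/2, Q=-57) ⇒ AMUY; edges |AUY|=7/2, |M|=12
  updated: d(AMUY,W)=13
4. join AMUY+W (d=13) ⇒ AMUWY; edges |AMUY|=13/2, |W|=13/2
final tree: ((((A:23/6,Y:1/6):9/2,U:1):7/2,M:12):13/2,W:13/2)
total length: 38

AY,U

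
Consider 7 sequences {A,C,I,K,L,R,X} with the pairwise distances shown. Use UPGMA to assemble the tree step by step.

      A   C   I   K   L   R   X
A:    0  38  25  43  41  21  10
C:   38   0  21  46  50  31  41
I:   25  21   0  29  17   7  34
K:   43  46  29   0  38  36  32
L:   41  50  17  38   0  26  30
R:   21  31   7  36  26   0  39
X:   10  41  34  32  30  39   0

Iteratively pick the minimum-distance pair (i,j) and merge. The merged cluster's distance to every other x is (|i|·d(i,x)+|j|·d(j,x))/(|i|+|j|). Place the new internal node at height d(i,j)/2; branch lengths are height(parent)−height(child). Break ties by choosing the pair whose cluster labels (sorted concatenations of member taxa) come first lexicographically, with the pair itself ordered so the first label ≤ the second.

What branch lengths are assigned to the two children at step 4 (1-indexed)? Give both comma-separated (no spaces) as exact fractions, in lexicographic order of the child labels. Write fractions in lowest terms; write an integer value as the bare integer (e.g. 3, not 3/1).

65/6,61/12

1. join I+R (d=7) ⇒ IR; edges |I|=7/2, |R|=7/2
  updated: d(A,IR)=23, d(C,IR)=26, d(IR,K)=65/2, d(IR,L)=43/2, d(IR,X)=73/2
2. join A+X (d=10) ⇒ AX; edges |A|=5, |X|=5
  updated: d(AX,C)=79/2, d(AX,IR)=119/4, d(AX,K)=75/2, d(AX,L)=71/2
3. join IR+L (d=43/2) ⇒ ILR; edges |IR|=29/4, |L|=43/4
  updated: d(AX,ILR)=95/3, d(C,ILR)=34, d(ILR,K)=103/3
4. join AX+ILR (d=95/3) ⇒ AILRX; edges |AX|=65/6, |ILR|=61/12
  updated: d(AILRX,C)=181/5, d(AILRX,K)=178/5
5. join AILRX+K (d=178/5) ⇒ AIKLRX; edges |AILRX|=59/30, |K|=89/5
  updated: d(AIKLRX,C)=227/6
6. join AIKLRX+C (d=227/6) ⇒ ACIKLRX; edges |AIKLRX|=67/60, |C|=227/12
final tree: ((((A:5,X:5):65/6,((I:7/2,R:7/2):29/4,L:43/4):61/12):59/30,K:89/5):67/60,C:227/12)
total length: 5443/60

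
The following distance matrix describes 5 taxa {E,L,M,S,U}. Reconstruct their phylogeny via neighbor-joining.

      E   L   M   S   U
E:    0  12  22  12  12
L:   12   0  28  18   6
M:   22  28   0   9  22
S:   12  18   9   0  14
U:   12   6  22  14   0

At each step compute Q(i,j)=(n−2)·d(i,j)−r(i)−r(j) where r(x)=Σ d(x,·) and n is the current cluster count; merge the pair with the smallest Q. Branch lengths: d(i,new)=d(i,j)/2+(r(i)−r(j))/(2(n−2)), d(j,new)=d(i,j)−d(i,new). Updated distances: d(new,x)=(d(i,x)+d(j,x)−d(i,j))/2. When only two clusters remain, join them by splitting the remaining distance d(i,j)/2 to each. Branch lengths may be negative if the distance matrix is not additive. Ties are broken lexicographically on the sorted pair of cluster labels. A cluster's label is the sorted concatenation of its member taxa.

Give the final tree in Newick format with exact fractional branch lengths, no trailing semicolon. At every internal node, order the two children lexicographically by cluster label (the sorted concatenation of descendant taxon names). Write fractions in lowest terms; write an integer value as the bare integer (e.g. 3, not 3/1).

(((E:17/4,(M:55/6,S:-1/6):33/4):19/4,L:17/4):7/8,U:7/8)

iteration 1: select M,S (d=9, Q=-107); attach at lengths (55/6, -1/6); label the merged cluster MS
  updated: d(E,MS)=25/2, d(L,MS)=37/2, d(MS,U)=27/2
iteration 2: select E,MS (d=25/2, Q=-56); attach at lengths (17/4, 33/4); label the merged cluster EMS
  updated: d(EMS,L)=9, d(EMS,U)=13/2
iteration 3: select EMS,L (d=9, Q=-43/2); attach at lengths (19/4, 17/4); label the merged cluster ELMS
  updated: d(ELMS,U)=7/4
iteration 4: select ELMS,U (d=7/4); attach at lengths (7/8, 7/8); label the merged cluster ELMSU
final tree: (((E:17/4,(M:55/6,S:-1/6):33/4):19/4,L:17/4):7/8,U:7/8)
total length: 129/4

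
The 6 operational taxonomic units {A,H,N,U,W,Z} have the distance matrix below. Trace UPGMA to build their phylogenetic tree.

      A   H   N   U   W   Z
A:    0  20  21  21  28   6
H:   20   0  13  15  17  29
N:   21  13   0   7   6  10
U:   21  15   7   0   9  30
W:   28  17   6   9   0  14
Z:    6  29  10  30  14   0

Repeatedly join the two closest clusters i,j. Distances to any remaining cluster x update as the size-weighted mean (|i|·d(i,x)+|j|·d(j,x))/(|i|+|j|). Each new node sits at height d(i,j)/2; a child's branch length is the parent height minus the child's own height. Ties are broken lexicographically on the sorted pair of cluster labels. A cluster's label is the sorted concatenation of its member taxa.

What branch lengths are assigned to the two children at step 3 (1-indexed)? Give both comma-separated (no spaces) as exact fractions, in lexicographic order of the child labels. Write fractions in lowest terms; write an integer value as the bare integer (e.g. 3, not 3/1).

1,4

1. join A+Z (d=6) ⇒ AZ; edges |A|=3, |Z|=3
  updated: d(AZ,H)=49/2, d(AZ,N)=31/2, d(AZ,U)=51/2, d(AZ,W)=21
2. join N+W (d=6) ⇒ NW; edges |N|=3, |W|=3
  updated: d(AZ,NW)=73/4, d(H,NW)=15, d(NW,U)=8
3. join NW+U (d=8) ⇒ NUW; edges |NW|=1, |U|=4
  updated: d(AZ,NUW)=62/3, d(H,NUW)=15
4. join H+NUW (d=15) ⇒ HNUW; edges |H|=15/2, |NUW|=7/2
  updated: d(AZ,HNUW)=173/8
5. join AZ+HNUW (d=173/8) ⇒ AHNUWZ; edges |AZ|=125/16, |HNUW|=53/16
final tree: ((A:3,Z:3):125/16,(H:15/2,((N:3,W:3):1,U:4):7/2):53/16)
total length: 313/8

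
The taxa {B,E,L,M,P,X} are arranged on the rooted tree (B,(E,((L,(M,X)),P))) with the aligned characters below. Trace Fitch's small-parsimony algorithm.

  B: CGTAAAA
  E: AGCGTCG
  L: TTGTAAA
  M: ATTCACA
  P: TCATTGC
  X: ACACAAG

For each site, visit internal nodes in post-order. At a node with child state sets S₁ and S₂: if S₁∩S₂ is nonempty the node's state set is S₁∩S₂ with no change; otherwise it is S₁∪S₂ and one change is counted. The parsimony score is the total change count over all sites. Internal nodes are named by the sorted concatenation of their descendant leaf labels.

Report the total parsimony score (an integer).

MX@0: {A} ∩ {A} = {A} (intersection, +0)
LMX@0: {T} ∪ {A} = {A,T} (union, +1)
LMPX@0: {A,T} ∩ {T} = {T} (intersection, +0)
ELMPX@0: {A} ∪ {T} = {A,T} (union, +1)
BELMPX@0: {C} ∪ {A,T} = {A,C,T} (union, +1)
MX@1: {T} ∪ {C} = {C,T} (union, +1)
LMX@1: {T} ∩ {C,T} = {T} (intersection, +0)
LMPX@1: {T} ∪ {C} = {C,T} (union, +1)
ELMPX@1: {G} ∪ {C,T} = {C,G,T} (union, +1)
BELMPX@1: {G} ∩ {C,G,T} = {G} (intersection, +0)
MX@2: {T} ∪ {A} = {A,T} (union, +1)
LMX@2: {G} ∪ {A,T} = {A,G,T} (union, +1)
LMPX@2: {A,G,T} ∩ {A} = {A} (intersection, +0)
ELMPX@2: {C} ∪ {A} = {A,C} (union, +1)
BELMPX@2: {T} ∪ {A,C} = {A,C,T} (union, +1)
MX@3: {C} ∩ {C} = {C} (intersection, +0)
LMX@3: {T} ∪ {C} = {C,T} (union, +1)
LMPX@3: {C,T} ∩ {T} = {T} (intersection, +0)
ELMPX@3: {G} ∪ {T} = {G,T} (union, +1)
BELMPX@3: {A} ∪ {G,T} = {A,G,T} (union, +1)
MX@4: {A} ∩ {A} = {A} (intersection, +0)
LMX@4: {A} ∩ {A} = {A} (intersection, +0)
LMPX@4: {A} ∪ {T} = {A,T} (union, +1)
ELMPX@4: {T} ∩ {A,T} = {T} (intersection, +0)
BELMPX@4: {A} ∪ {T} = {A,T} (union, +1)
MX@5: {C} ∪ {A} = {A,C} (union, +1)
LMX@5: {A} ∩ {A,C} = {A} (intersection, +0)
LMPX@5: {A} ∪ {G} = {A,G} (union, +1)
ELMPX@5: {C} ∪ {A,G} = {A,C,G} (union, +1)
BELMPX@5: {A} ∩ {A,C,G} = {A} (intersection, +0)
MX@6: {A} ∪ {G} = {A,G} (union, +1)
LMX@6: {A} ∩ {A,G} = {A} (intersection, +0)
LMPX@6: {A} ∪ {C} = {A,C} (union, +1)
ELMPX@6: {G} ∪ {A,C} = {A,C,G} (union, +1)
BELMPX@6: {A} ∩ {A,C,G} = {A} (intersection, +0)
per-site changes: [3, 3, 4, 3, 2, 3, 3]; total = 21

21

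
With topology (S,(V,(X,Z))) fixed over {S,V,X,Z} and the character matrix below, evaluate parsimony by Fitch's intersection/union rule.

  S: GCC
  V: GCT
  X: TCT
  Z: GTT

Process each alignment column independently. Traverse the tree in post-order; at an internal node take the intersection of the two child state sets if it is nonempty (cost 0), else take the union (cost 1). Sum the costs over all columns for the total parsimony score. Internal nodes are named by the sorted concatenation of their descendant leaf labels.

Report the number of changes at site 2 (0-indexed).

1

XZ@0: {T} ∪ {G} = {G,T} (union, +1)
VXZ@0: {G} ∩ {G,T} = {G} (intersection, +0)
SVXZ@0: {G} ∩ {G} = {G} (intersection, +0)
XZ@1: {C} ∪ {T} = {C,T} (union, +1)
VXZ@1: {C} ∩ {C,T} = {C} (intersection, +0)
SVXZ@1: {C} ∩ {C} = {C} (intersection, +0)
XZ@2: {T} ∩ {T} = {T} (intersection, +0)
VXZ@2: {T} ∩ {T} = {T} (intersection, +0)
SVXZ@2: {C} ∪ {T} = {C,T} (union, +1)
per-site changes: [1, 1, 1]; total = 3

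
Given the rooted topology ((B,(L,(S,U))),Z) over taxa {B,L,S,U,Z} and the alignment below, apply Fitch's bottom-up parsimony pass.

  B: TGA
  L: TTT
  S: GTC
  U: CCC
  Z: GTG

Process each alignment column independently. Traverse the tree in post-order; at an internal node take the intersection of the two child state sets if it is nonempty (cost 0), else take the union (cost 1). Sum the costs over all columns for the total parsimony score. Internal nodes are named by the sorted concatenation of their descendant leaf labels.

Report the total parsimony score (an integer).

8

SU@0: {G} ∪ {C} = {C,G} (union, +1)
LSU@0: {T} ∪ {C,G} = {C,G,T} (union, +1)
BLSU@0: {T} ∩ {C,G,T} = {T} (intersection, +0)
BLSUZ@0: {T} ∪ {G} = {G,T} (union, +1)
SU@1: {T} ∪ {C} = {C,T} (union, +1)
LSU@1: {T} ∩ {C,T} = {T} (intersection, +0)
BLSU@1: {G} ∪ {T} = {G,T} (union, +1)
BLSUZ@1: {G,T} ∩ {T} = {T} (intersection, +0)
SU@2: {C} ∩ {C} = {C} (intersection, +0)
LSU@2: {T} ∪ {C} = {C,T} (union, +1)
BLSU@2: {A} ∪ {C,T} = {A,C,T} (union, +1)
BLSUZ@2: {A,C,T} ∪ {G} = {A,C,G,T} (union, +1)
per-site changes: [3, 2, 3]; total = 8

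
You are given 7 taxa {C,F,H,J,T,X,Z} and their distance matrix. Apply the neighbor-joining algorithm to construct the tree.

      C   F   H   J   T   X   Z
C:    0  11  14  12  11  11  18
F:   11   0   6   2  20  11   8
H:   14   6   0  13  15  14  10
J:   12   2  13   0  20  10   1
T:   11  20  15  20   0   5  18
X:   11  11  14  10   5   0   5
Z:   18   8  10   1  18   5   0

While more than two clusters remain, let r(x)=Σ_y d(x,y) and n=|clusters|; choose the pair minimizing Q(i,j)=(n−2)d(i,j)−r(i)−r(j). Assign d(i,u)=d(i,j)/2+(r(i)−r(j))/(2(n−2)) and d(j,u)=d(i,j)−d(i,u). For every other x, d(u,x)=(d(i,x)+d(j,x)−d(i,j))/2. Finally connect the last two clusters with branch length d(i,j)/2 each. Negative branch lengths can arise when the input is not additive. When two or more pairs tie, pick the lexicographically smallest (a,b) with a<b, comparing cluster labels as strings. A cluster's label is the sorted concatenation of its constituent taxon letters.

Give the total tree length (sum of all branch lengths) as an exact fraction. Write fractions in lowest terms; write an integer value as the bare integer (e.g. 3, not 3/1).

1. join T+X (d=5, Q=-120) ⇒ TX; edges |T|=29/5, |X|=-4/5
  updated: d(C,TX)=17/2, d(F,TX)=13, d(H,TX)=12, d(J,TX)=25/2, d(TX,Z)=9
2. join C+TX (d=17/2, Q=-169/2) ⇒ CTX; edges |C|=85/16, |TX|=51/16
  updated: d(CTX,F)=31/4, d(CTX,H)=35/4, d(CTX,J)=8, d(CTX,Z)=37/4
3. join J+Z (d=1, Q=-197/4) ⇒ JZ; edges |J|=-5/24, |Z|=29/24
  updated: d(CTX,JZ)=65/8, d(F,JZ)=9/2, d(H,JZ)=11
4. join CTX+H (d=35/4, Q=-263/8) ⇒ CHTX; edges |CTX|=131/32, |H|=149/32
  updated: d(CHTX,F)=5/2, d(CHTX,JZ)=83/16
5. join CHTX+F (d=5/2, Q=-195/16) ⇒ CFHTX; edges |CHTX|=51/32, |F|=29/32
  updated: d(CFHTX,JZ)=115/32
6. join CFHTX+JZ (d=115/32) ⇒ CFHJTXZ; edges |CFHTX|=115/64, |JZ|=115/64
final tree: ((((C:85/16,(T:29/5,X:-4/5):51/16):131/32,H:149/32):51/32,F:29/32):115/64,(J:-5/24,Z:29/24):115/64)
total length: 939/32

939/32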